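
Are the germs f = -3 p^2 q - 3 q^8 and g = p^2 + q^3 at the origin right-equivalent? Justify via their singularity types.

No.

The Hessian of f at 0 has rank 0. Corank 2; j^3 = -3*p^2*q has shape L^2 M (L != M), so D-series; mu = 9 gives D_9. The Hessian of g at 0 has rank 1. Corank 1: A-series; mu = 2 gives A_2. f is D_9 but g is A_2, hence not right-equivalent.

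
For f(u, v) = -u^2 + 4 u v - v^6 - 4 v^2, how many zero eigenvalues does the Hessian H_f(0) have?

Hessian at 0 has rank 1.

1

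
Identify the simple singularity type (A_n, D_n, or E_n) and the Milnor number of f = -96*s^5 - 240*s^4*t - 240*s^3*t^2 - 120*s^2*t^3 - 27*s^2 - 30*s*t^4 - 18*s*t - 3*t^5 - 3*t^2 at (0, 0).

Type A_{4}, Milnor number mu = 4.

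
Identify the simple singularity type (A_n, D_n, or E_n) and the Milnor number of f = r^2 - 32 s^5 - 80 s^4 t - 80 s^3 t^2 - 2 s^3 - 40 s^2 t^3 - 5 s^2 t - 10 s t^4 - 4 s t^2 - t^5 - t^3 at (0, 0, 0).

Type D_6, Milnor number mu = 6.

The Hessian of f at 0 has rank 1. Corank 2; j^3 = -(s + t)^2*(2*s + t) has shape L^2 M (L != M), so D-series; mu = 6 gives D_6.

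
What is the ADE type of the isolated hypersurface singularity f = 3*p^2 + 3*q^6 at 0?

A_{5}

The Hessian of f at 0 is [[6, 0], [0, 0]] with rank 1, so corank 1. A Groebner basis of the Jacobian ideal J(f) in C{p,q} is {q^5, p}; counting standard monomials gives mu = 5. Corank 1: A-series; mu = 5 gives A_5.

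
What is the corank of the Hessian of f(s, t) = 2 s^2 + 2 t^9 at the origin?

Hessian at 0 has rank 1.

1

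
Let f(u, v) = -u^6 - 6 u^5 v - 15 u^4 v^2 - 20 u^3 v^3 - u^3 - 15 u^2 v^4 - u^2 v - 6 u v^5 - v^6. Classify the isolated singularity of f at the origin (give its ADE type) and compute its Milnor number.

Type D_{7}, Milnor number mu = 7.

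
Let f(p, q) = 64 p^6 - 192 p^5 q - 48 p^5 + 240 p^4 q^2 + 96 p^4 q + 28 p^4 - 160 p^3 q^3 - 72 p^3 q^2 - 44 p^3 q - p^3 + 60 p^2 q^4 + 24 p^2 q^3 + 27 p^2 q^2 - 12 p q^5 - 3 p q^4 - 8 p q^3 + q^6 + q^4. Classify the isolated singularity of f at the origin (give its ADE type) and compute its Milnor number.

Type E_{6}, Milnor number mu = 6.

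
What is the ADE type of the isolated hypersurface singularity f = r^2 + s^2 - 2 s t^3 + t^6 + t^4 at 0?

A_{3}

The Hessian of f at 0 has rank 2. Corank 1: A-series; mu = 3 gives A_3.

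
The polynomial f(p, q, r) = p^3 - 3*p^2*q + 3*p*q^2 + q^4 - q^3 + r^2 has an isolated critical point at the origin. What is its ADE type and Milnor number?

Type E_6, Milnor number mu = 6.

The Hessian of f at 0 is [[0, 0, 0], [0, 0, 0], [0, 0, 2]] with rank 1, so corank 2. A Groebner basis of the Jacobian ideal J(f) in C{p,q,r} is {q^3, p^2 - 2*p*q + q^2, r}; counting standard monomials gives mu = 6. Corank 2; j^3 = (p - q)^3 is a perfect cube, so E-series; the 4-jet and mu = 6 give E_6.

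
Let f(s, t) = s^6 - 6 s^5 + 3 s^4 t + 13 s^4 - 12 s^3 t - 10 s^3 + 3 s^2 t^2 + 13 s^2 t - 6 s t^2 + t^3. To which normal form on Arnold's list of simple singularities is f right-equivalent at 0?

D_{4}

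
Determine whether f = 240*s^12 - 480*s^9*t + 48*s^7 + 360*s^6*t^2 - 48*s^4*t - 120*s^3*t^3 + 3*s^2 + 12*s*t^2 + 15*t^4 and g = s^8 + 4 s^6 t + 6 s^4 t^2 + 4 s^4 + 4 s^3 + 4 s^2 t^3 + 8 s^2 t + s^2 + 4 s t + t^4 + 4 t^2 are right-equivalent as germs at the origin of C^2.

Yes.

The Hessian of f at 0 has rank 1. Corank 1: A-series; mu = 3 gives A_3. The Hessian of g at 0 has rank 1. Corank 1: A-series; mu = 3 gives A_3. Both have type A_3, hence right-equivalent.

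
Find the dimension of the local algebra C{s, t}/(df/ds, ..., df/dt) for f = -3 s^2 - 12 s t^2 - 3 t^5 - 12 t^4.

4

The Hessian of f at 0 has rank 1. Corank 1: A-series; mu = 4 gives A_4.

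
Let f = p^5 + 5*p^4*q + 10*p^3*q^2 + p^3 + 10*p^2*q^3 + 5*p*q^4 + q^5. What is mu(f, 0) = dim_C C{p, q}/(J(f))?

The Hessian of f at 0 has rank 0. Corank 2; j^3 = p^3 is a perfect cube, so E-series; the 5-jet and mu = 8 give E_8.

8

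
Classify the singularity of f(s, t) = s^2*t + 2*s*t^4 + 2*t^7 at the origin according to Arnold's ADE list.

D_8

The Hessian of f at 0 has rank 0. Corank 2; j^3 = s^2*t has shape L^2 M (L != M), so D-series; mu = 8 gives D_8.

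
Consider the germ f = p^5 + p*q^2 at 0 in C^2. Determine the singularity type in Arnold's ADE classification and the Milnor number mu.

Type D6, Milnor number mu = 6.

The Hessian of f at 0 is [[0, 0], [0, 0]] with rank 0, so corank 2. A Groebner basis of the Jacobian ideal J(f) in C{p,q} is {p^4 + q^2/5, q^3, p*q}; counting standard monomials gives mu = 6. Corank 2; j^3 = p*q^2 has shape L^2 M (L != M), so D-series; mu = 6 gives D_6.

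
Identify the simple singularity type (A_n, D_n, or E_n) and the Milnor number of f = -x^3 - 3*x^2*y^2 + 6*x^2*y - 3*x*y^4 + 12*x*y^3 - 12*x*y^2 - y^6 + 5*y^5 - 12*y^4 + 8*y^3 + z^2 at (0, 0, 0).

Type E_{8}, Milnor number mu = 8.

The Hessian of f at 0 has rank 1. Corank 2; j^3 = -(x - 2*y)^3 is a perfect cube, so E-series; the 5-jet and mu = 8 give E_8.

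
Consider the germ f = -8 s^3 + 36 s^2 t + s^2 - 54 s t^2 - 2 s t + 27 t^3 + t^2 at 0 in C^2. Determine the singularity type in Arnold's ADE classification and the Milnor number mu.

Type A_2, Milnor number mu = 2.

The Hessian of f at 0 has rank 1. Corank 1: A-series; mu = 2 gives A_2.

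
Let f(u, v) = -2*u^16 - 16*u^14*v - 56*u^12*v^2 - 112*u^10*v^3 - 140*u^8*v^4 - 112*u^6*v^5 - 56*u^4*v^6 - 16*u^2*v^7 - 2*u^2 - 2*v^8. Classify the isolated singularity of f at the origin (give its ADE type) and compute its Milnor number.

The Hessian of f at 0 is [[-4, 0], [0, 0]] with rank 1, so corank 1. A Groebner basis of the Jacobian ideal J(f) in C{u,v} is {v^7, u}; counting standard monomials gives mu = 7. Corank 1: A-series; mu = 7 gives A_7.

Type A_{7}, Milnor number mu = 7.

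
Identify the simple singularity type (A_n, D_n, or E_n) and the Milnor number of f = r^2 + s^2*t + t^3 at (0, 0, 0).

The Hessian of f at 0 has rank 1. Corank 2; j^3 = t*(s^2 + t^2) splits into three distinct lines over C (the quadratic factor has nonzero discriminant), so D_4.

Type D4, Milnor number mu = 4.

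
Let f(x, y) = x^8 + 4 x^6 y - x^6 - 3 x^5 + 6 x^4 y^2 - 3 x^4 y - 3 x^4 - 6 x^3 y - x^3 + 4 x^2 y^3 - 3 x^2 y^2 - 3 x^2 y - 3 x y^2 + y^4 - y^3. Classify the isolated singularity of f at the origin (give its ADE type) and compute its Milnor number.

Type E_6, Milnor number mu = 6.

The Hessian of f at 0 is [[0, 0], [0, 0]] with rank 0, so corank 2. A Groebner basis of the Jacobian ideal J(f) in C{x,y} is {x^3 + 3*x^2/2 + 3*x*y + 3*y^2/2, x^2*y - x^2 - 2*x*y - y^2, x^2/2 + x*y^2 + x*y + y^2/2, y^3}; counting standard monomials gives mu = 6. Corank 2; j^3 = -(x + y)^3 is a perfect cube, so E-series; the 4-jet and mu = 6 give E_6.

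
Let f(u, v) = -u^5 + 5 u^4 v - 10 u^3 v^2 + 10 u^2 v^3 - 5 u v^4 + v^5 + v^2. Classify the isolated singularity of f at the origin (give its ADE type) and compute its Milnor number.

The Hessian of f at 0 is [[0, 0], [0, 2]] with rank 1, so corank 1. A Groebner basis of the Jacobian ideal J(f) in C{u,v} is {u^4, v}; counting standard monomials gives mu = 4. Corank 1: A-series; mu = 4 gives A_4.

Type A4, Milnor number mu = 4.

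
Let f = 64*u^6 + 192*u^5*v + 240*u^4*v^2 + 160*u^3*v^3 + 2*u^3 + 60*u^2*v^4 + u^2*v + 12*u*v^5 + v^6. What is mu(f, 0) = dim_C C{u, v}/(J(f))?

7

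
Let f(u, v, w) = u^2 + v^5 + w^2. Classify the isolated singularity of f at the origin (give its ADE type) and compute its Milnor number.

Type A_{4}, Milnor number mu = 4.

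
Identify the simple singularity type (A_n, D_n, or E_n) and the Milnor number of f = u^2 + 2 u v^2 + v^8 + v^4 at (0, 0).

The Hessian of f at 0 has rank 1. Corank 1: A-series; mu = 7 gives A_7.

Type A_7, Milnor number mu = 7.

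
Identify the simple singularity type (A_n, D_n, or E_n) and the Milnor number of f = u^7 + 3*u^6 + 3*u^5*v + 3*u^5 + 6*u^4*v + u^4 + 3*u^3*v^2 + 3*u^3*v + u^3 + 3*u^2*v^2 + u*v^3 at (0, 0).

Type E_{7}, Milnor number mu = 7.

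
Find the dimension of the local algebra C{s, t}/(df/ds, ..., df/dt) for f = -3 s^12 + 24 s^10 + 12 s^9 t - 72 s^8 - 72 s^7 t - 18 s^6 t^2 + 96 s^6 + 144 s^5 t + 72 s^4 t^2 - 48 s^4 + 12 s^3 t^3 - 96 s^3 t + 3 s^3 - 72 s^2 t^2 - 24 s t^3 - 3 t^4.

The Hessian of f at 0 has rank 0. Corank 2; j^3 = 3*s^3 is a perfect cube, so E-series; the 4-jet and mu = 6 give E_6.

6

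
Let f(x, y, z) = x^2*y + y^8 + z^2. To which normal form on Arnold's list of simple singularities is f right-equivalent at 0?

D9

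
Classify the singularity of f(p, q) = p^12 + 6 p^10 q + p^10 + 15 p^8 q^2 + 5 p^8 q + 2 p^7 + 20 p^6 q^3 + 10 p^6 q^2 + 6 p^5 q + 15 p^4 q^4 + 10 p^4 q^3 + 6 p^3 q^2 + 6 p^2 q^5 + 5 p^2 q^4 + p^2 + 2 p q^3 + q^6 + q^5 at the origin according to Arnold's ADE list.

A4

The Hessian of f at 0 has rank 1. Corank 1: A-series; mu = 4 gives A_4.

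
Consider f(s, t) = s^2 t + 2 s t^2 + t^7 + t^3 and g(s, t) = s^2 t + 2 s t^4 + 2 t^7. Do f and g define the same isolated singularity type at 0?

Yes.

The Hessian of f at 0 has rank 0. Corank 2; j^3 = t*(s + t)^2 has shape L^2 M (L != M), so D-series; mu = 8 gives D_8. The Hessian of g at 0 has rank 0. Corank 2; j^3 = s^2*t has shape L^2 M (L != M), so D-series; mu = 8 gives D_8. Both have type D_8, hence right-equivalent.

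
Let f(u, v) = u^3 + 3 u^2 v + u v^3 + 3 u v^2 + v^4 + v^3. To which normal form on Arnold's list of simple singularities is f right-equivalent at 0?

The Hessian of f at 0 is [[0, 0], [0, 0]] with rank 0, so corank 2. A Groebner basis of the Jacobian ideal J(f) in C{u,v} is {u^3 + 3*u^2*v + 6*u^2 + 12*u*v + 6*v^2, -3*u^2 + u*v^2 - 6*u*v - 3*v^2, 3*u^2 + 6*u*v + v^3 + 3*v^2}; counting standard monomials gives mu = 7. Corank 2; j^3 = (u + v)^3 is a perfect cube, so E-series; the 4-jet and mu = 7 give E_7.

E_7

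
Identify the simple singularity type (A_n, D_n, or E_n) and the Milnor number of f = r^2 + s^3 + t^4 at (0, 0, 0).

The Hessian of f at 0 is [[0, 0, 0], [0, 0, 0], [0, 0, 2]] with rank 1, so corank 2. A Groebner basis of the Jacobian ideal J(f) in C{s,t,r} is {t^3, s^2, r}; counting standard monomials gives mu = 6. Corank 2; j^3 = s^3 is a perfect cube, so E-series; the 4-jet and mu = 6 give E_6.

Type E_6, Milnor number mu = 6.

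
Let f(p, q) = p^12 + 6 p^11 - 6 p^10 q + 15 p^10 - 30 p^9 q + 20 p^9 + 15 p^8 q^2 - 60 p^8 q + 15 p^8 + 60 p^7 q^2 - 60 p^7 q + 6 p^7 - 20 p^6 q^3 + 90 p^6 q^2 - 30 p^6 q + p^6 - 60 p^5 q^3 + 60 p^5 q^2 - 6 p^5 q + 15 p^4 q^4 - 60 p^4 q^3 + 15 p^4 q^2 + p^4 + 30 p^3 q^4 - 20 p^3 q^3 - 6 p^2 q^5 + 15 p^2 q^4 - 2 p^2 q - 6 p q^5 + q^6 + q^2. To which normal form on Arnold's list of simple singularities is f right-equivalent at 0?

The Hessian of f at 0 is [[0, 0], [0, 2]] with rank 1, so corank 1. A Groebner basis of the Jacobian ideal J(f) in C{p,q} is {p*q^2, q^3, p^2 - q}; counting standard monomials gives mu = 5. Corank 1: A-series; mu = 5 gives A_5.

A5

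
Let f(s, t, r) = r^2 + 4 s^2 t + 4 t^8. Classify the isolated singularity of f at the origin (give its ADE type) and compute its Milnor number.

The Hessian of f at 0 has rank 1. Corank 2; j^3 = 4*s^2*t has shape L^2 M (L != M), so D-series; mu = 9 gives D_9.

Type D_9, Milnor number mu = 9.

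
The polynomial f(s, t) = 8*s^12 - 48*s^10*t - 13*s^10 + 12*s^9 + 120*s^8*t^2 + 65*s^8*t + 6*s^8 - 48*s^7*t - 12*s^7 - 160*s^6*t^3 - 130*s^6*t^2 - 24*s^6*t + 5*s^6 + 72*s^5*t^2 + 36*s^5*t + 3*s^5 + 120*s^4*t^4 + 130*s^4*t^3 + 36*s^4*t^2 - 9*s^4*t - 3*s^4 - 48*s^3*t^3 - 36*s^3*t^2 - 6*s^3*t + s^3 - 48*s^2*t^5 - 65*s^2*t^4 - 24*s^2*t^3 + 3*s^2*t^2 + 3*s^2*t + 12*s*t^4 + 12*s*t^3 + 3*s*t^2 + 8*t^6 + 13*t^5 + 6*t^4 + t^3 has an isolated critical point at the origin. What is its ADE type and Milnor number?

The Hessian of f at 0 is [[0, 0], [0, 0]] with rank 0, so corank 2. A Groebner basis of the Jacobian ideal J(f) in C{s,t} is {-s^2/12 + s*t^3 - s*t^2/6 - s*t/6 - t^3/6 - t^2/12, t^4, s^3 - s^2/2 - 4*s*t^2 - s*t - 3*t^3 - t^2/2, s^2*t + s^2/6 + 7*s*t^2/3 + s*t/3 + 4*t^3/3 + t^2/6}; counting standard monomials gives mu = 8. Corank 2; j^3 = (s + t)^3 is a perfect cube, so E-series; the 5-jet and mu = 8 give E_8.

Type E_8, Milnor number mu = 8.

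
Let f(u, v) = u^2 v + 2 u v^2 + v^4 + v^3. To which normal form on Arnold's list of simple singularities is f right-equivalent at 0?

D_{5}

The Hessian of f at 0 is [[0, 0], [0, 0]] with rank 0, so corank 2. A Groebner basis of the Jacobian ideal J(f) in C{u,v} is {u^3 - u^2/4 + v^2/4, u^2/4 + v^3 - v^2/4, u*v + v^2}; counting standard monomials gives mu = 5. Corank 2; j^3 = v*(u + v)^2 has shape L^2 M (L != M), so D-series; mu = 5 gives D_5.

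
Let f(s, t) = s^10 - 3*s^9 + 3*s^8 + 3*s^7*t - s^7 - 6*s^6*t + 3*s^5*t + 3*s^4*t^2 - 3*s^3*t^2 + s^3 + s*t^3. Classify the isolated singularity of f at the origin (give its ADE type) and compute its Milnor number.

Type E_7, Milnor number mu = 7.

The Hessian of f at 0 has rank 0. Corank 2; j^3 = s^3 is a perfect cube, so E-series; the 4-jet and mu = 7 give E_7.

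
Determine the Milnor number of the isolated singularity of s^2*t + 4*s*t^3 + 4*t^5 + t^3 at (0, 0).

4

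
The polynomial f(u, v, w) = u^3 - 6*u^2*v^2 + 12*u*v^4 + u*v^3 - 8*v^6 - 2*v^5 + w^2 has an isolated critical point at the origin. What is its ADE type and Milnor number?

The Hessian of f at 0 is [[0, 0, 0], [0, 0, 0], [0, 0, 2]] with rank 1, so corank 2. A Groebner basis of the Jacobian ideal J(f) in C{u,v,w} is {-u^2/4 + v^4 - v^3/12, u^3, u^2*v + u^2/12 + v^3/36, -u^2/2 + u*v^2 - v^3/6, w}; counting standard monomials gives mu = 7. Corank 2; j^3 = u^3 is a perfect cube, so E-series; the 4-jet and mu = 7 give E_7.

Type E_7, Milnor number mu = 7.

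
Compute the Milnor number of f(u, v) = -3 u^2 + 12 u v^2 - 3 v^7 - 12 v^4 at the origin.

6

The Hessian of f at 0 is [[-6, 0], [0, 0]] with rank 1, so corank 1. A Groebner basis of the Jacobian ideal J(f) in C{u,v} is {u^3, -u/2 + v^2}; counting standard monomials gives mu = 6. Corank 1: A-series; mu = 6 gives A_6.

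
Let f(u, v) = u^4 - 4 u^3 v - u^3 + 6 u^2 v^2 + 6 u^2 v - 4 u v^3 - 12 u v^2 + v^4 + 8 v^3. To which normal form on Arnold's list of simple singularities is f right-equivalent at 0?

The Hessian of f at 0 is [[0, 0], [0, 0]] with rank 0, so corank 2. A Groebner basis of the Jacobian ideal J(f) in C{u,v} is {v^4, u*v^2 - 5*v^3/3, u^2 - 4*u*v + 4*v^2}; counting standard monomials gives mu = 6. Corank 2; j^3 = -(u - 2*v)^3 is a perfect cube, so E-series; the 4-jet and mu = 6 give E_6.

E_6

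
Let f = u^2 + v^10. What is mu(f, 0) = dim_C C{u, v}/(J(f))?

The Hessian of f at 0 has rank 1. Corank 1: A-series; mu = 9 gives A_9.

9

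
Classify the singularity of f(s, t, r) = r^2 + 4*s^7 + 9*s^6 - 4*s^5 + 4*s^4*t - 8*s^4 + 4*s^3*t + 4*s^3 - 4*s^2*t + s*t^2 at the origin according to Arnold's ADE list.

D_7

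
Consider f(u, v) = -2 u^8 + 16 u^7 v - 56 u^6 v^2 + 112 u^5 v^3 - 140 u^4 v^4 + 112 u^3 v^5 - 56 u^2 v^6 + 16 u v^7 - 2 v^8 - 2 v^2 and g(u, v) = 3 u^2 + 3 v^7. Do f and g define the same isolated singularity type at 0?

The Hessian of f at 0 is [[0, 0], [0, -4]] with rank 1, so corank 1. A Groebner basis of the Jacobian ideal J(f) in C{u,v} is {u^7, v}; counting standard monomials gives mu = 7. Corank 1: A-series; mu = 7 gives A_7. The Hessian of g at 0 is [[6, 0], [0, 0]] with rank 1, so corank 1. A Groebner basis of the Jacobian ideal J(g) in C{u,v} is {v^6, u}; counting standard monomials gives mu = 6. Corank 1: A-series; mu = 6 gives A_6. f is A_7 but g is A_6, hence not right-equivalent.

No.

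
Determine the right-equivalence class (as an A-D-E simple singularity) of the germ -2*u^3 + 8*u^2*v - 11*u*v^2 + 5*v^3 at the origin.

The Hessian of f at 0 has rank 0. Corank 2; j^3 = -(u - v)*(2*u^2 - 6*u*v + 5*v^2) splits into three distinct lines over C (the quadratic factor has nonzero discriminant), so D_4.

D_4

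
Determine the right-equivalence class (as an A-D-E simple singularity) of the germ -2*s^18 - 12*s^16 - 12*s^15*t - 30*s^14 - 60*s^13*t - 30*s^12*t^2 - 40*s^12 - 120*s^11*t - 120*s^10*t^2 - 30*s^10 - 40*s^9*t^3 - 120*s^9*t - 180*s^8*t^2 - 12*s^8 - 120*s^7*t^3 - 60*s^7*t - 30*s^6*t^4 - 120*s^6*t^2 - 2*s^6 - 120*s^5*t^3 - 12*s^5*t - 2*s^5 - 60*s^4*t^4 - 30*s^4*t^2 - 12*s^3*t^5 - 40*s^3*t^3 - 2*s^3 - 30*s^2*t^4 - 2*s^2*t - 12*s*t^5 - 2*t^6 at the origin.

D_{7}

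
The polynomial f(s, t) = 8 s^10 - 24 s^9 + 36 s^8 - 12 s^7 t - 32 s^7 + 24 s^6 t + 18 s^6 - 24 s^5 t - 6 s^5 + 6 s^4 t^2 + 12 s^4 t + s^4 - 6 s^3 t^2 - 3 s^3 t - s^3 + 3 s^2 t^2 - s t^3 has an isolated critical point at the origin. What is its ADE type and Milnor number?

The Hessian of f at 0 has rank 0. Corank 2; j^3 = -s^3 is a perfect cube, so E-series; the 4-jet and mu = 7 give E_7.

Type E_{7}, Milnor number mu = 7.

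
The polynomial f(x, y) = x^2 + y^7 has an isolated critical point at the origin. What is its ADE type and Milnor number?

Type A_6, Milnor number mu = 6.

The Hessian of f at 0 has rank 1. Corank 1: A-series; mu = 6 gives A_6.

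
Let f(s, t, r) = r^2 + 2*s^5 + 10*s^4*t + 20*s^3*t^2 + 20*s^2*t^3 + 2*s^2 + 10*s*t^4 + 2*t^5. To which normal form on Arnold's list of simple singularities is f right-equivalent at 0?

A_{4}

The Hessian of f at 0 has rank 2. Corank 1: A-series; mu = 4 gives A_4.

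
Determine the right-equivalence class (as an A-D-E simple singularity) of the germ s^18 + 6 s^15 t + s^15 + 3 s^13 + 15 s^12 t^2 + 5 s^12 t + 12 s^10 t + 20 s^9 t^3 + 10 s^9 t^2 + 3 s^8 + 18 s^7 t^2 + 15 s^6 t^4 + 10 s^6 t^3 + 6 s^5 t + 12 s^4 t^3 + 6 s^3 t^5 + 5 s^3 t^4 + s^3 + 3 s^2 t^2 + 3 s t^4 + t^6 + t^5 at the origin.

The Hessian of f at 0 has rank 0. Corank 2; j^3 = s^3 is a perfect cube, so E-series; the 5-jet and mu = 8 give E_8.

E_8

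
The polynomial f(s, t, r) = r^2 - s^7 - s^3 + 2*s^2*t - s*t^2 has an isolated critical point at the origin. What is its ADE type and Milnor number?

Type D_{8}, Milnor number mu = 8.

The Hessian of f at 0 has rank 1. Corank 2; j^3 = -s*(s - t)^2 has shape L^2 M (L != M), so D-series; mu = 8 gives D_8.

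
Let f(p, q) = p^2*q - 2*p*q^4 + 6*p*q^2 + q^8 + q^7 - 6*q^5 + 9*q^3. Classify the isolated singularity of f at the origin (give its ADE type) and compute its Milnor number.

The Hessian of f at 0 has rank 0. Corank 2; j^3 = q*(p + 3*q)^2 has shape L^2 M (L != M), so D-series; mu = 9 gives D_9.

Type D9, Milnor number mu = 9.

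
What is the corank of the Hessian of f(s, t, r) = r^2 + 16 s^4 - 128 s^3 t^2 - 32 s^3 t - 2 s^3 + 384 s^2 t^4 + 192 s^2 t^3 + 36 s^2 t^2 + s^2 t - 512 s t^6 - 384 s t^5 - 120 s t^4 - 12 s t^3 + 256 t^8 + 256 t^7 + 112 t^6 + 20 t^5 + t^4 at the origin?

2

Hessian at 0 has rank 1.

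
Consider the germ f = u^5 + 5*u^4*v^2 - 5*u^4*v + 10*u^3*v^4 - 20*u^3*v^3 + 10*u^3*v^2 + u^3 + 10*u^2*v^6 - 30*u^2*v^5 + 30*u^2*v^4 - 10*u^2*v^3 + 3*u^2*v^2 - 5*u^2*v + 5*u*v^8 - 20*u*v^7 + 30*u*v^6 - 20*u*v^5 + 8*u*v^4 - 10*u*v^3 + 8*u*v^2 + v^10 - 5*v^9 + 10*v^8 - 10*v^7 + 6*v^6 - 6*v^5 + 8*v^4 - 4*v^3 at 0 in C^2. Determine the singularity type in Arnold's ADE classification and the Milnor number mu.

Type D6, Milnor number mu = 6.

The Hessian of f at 0 has rank 0. Corank 2; j^3 = (u - 2*v)^2*(u - v) has shape L^2 M (L != M), so D-series; mu = 6 gives D_6.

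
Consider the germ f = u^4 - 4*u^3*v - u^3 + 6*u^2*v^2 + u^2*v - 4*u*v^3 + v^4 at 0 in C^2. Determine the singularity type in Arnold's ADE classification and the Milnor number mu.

Type D_5, Milnor number mu = 5.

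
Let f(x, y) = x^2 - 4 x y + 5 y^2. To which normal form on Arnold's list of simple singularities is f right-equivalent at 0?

The Hessian of f at 0 is [[2, -4], [-4, 10]] with rank 2, so corank 0. A Groebner basis of the Jacobian ideal J(f) in C{x,y} is {x, y}; counting standard monomials gives mu = 1. Corank 0: nondegenerate Morse point, so A_1.

A_1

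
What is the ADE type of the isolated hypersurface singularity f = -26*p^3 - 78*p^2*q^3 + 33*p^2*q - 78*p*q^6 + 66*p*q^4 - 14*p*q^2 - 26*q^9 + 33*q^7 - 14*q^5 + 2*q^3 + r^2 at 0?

D_{4}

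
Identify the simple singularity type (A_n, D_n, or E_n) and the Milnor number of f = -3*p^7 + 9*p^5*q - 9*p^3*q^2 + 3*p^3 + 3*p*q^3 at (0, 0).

Type E_{7}, Milnor number mu = 7.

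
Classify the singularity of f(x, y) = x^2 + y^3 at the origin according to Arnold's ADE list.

A_2

The Hessian of f at 0 is [[2, 0], [0, 0]] with rank 1, so corank 1. A Groebner basis of the Jacobian ideal J(f) in C{x,y} is {y^2, x}; counting standard monomials gives mu = 2. Corank 1: A-series; mu = 2 gives A_2.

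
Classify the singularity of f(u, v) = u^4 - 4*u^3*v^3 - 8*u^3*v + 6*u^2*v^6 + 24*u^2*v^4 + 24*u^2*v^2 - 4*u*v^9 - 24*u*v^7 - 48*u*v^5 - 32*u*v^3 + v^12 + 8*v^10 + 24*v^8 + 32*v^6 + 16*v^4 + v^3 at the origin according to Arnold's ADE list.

The Hessian of f at 0 has rank 0. Corank 2; j^3 = v^3 is a perfect cube, so E-series; the 4-jet and mu = 6 give E_6.

E_{6}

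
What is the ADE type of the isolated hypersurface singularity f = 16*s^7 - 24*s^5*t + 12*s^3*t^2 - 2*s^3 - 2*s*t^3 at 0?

E_7

The Hessian of f at 0 has rank 0. Corank 2; j^3 = -2*s^3 is a perfect cube, so E-series; the 4-jet and mu = 7 give E_7.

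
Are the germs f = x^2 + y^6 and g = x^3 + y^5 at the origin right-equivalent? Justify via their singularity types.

No.

The Hessian of f at 0 has rank 1. Corank 1: A-series; mu = 5 gives A_5. The Hessian of g at 0 has rank 0. Corank 2; j^3 = x^3 is a perfect cube, so E-series; the 5-jet and mu = 8 give E_8. f is A_5 but g is E_8, hence not right-equivalent.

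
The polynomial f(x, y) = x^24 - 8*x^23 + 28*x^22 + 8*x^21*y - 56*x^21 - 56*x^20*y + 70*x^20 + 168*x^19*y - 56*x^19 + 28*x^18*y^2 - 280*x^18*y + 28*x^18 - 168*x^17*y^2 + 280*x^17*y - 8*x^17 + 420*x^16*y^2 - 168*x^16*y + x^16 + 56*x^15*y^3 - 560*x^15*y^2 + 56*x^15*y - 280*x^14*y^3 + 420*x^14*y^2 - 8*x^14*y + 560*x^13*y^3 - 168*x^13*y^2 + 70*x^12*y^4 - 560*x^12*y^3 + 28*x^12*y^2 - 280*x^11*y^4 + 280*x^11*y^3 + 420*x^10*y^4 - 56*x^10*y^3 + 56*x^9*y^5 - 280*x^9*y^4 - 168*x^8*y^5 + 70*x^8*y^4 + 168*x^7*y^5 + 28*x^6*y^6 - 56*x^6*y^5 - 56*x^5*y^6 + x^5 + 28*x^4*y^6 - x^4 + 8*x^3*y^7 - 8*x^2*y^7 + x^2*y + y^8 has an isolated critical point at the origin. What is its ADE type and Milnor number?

Type D9, Milnor number mu = 9.

The Hessian of f at 0 is [[0, 0], [0, 0]] with rank 0, so corank 2. A Groebner basis of the Jacobian ideal J(f) in C{x,y} is {x^2/8 + y^7, x^3, x*y}; counting standard monomials gives mu = 9. Corank 2; j^3 = x^2*y has shape L^2 M (L != M), so D-series; mu = 9 gives D_9.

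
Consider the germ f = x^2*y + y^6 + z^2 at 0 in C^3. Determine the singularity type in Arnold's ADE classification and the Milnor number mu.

The Hessian of f at 0 has rank 1. Corank 2; j^3 = x^2*y has shape L^2 M (L != M), so D-series; mu = 7 gives D_7.

Type D_{7}, Milnor number mu = 7.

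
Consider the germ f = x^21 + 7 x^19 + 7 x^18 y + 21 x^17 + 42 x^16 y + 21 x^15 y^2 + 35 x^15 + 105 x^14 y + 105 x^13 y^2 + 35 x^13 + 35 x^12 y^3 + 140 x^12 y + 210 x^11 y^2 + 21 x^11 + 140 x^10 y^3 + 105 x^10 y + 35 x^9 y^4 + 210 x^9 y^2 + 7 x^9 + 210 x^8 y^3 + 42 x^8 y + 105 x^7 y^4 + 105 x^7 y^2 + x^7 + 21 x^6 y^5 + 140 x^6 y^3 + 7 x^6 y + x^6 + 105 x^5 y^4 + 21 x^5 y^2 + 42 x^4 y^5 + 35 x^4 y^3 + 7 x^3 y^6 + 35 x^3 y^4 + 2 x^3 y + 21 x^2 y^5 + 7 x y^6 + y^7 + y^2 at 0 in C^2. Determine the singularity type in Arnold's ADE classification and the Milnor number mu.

The Hessian of f at 0 has rank 1. Corank 1: A-series; mu = 6 gives A_6.

Type A6, Milnor number mu = 6.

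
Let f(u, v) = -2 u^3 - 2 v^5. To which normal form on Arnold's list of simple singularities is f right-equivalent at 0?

E_8

The Hessian of f at 0 has rank 0. Corank 2; j^3 = -2*u^3 is a perfect cube, so E-series; the 5-jet and mu = 8 give E_8.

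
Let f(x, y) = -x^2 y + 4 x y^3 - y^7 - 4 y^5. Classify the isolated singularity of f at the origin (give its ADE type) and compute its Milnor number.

The Hessian of f at 0 has rank 0. Corank 2; j^3 = -x^2*y has shape L^2 M (L != M), so D-series; mu = 8 gives D_8.

Type D_8, Milnor number mu = 8.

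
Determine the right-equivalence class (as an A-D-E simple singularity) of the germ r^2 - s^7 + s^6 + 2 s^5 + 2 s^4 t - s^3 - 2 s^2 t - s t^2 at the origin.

D_7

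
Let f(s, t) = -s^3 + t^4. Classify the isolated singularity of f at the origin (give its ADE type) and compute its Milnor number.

The Hessian of f at 0 is [[0, 0], [0, 0]] with rank 0, so corank 2. A Groebner basis of the Jacobian ideal J(f) in C{s,t} is {t^3, s^2}; counting standard monomials gives mu = 6. Corank 2; j^3 = -s^3 is a perfect cube, so E-series; the 4-jet and mu = 6 give E_6.

Type E_6, Milnor number mu = 6.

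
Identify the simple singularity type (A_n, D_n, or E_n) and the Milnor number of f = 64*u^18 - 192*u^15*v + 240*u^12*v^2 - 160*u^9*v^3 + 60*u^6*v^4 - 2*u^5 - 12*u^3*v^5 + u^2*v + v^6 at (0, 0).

Type D_{7}, Milnor number mu = 7.

The Hessian of f at 0 is [[0, 0], [0, 0]] with rank 0, so corank 2. A Groebner basis of the Jacobian ideal J(f) in C{u,v} is {u^2/6 + v^5, u^3, u*v}; counting standard monomials gives mu = 7. Corank 2; j^3 = u^2*v has shape L^2 M (L != M), so D-series; mu = 7 gives D_7.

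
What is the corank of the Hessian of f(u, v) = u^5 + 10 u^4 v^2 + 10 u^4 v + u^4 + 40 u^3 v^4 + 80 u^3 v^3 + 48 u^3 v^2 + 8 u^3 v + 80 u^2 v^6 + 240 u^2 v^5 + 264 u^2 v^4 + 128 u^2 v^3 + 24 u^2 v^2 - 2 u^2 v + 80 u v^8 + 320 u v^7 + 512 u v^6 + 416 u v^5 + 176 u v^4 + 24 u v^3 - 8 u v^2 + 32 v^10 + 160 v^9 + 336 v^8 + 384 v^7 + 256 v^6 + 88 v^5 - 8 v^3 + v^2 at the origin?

1

The Hessian at 0 is [[0, 0], [0, 2]] of rank 1; hence corank 1.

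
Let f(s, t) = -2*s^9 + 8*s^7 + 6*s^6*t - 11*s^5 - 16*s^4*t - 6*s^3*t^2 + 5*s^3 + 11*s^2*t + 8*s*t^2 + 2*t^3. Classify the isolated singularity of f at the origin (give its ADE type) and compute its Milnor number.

Type D4, Milnor number mu = 4.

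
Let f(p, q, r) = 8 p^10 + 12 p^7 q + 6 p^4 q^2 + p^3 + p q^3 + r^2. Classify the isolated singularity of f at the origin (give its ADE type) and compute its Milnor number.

The Hessian of f at 0 has rank 1. Corank 2; j^3 = p^3 is a perfect cube, so E-series; the 4-jet and mu = 7 give E_7.

Type E_{7}, Milnor number mu = 7.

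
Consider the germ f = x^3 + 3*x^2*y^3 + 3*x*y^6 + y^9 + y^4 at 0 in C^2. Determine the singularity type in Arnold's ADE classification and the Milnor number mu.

Type E6, Milnor number mu = 6.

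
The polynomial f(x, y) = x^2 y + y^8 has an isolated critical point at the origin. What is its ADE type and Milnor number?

Type D9, Milnor number mu = 9.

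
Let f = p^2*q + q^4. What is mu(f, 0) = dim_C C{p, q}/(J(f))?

5

The Hessian of f at 0 has rank 0. Corank 2; j^3 = p^2*q has shape L^2 M (L != M), so D-series; mu = 5 gives D_5.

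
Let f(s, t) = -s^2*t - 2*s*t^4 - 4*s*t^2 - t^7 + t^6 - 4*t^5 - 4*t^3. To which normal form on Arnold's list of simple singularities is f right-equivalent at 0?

The Hessian of f at 0 is [[0, 0], [0, 0]] with rank 0, so corank 2. A Groebner basis of the Jacobian ideal J(f) in C{s,t} is {s*t + t^4 + 2*t^2, s^3 + 2*s^2 + 8*s*t + 8*t^3 + 8*t^2, s^2*t - 2*s^2/3 - 8*s*t/3 - 4*t^3 - 8*t^2/3, s^2/6 + s*t^2 + 2*s*t/3 + 2*t^3 + 2*t^2/3}; counting standard monomials gives mu = 7. Corank 2; j^3 = -t*(s + 2*t)^2 has shape L^2 M (L != M), so D-series; mu = 7 gives D_7.

D_7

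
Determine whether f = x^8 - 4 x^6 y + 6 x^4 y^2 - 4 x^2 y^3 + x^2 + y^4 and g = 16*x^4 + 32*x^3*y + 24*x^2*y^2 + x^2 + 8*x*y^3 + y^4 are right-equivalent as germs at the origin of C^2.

Yes.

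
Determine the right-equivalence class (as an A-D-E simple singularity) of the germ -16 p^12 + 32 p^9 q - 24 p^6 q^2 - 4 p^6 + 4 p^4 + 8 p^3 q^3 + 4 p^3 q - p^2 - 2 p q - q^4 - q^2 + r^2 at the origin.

The Hessian of f at 0 has rank 2. Corank 1: A-series; mu = 3 gives A_3.

A_{3}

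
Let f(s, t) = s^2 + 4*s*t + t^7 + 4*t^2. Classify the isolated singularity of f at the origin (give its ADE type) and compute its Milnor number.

The Hessian of f at 0 is [[2, 4], [4, 8]] with rank 1, so corank 1. A Groebner basis of the Jacobian ideal J(f) in C{s,t} is {t^6, s + 2*t}; counting standard monomials gives mu = 6. Corank 1: A-series; mu = 6 gives A_6.

Type A_6, Milnor number mu = 6.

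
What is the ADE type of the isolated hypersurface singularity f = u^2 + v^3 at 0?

The Hessian of f at 0 has rank 1. Corank 1: A-series; mu = 2 gives A_2.

A_2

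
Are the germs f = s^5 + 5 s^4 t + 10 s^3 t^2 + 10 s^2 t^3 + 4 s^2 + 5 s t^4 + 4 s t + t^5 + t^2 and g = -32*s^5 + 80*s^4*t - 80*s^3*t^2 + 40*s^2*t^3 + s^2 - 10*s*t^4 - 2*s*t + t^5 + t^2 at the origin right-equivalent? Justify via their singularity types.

Yes.

The Hessian of f at 0 has rank 1. Corank 1: A-series; mu = 4 gives A_4. The Hessian of g at 0 has rank 1. Corank 1: A-series; mu = 4 gives A_4. Both have type A_4, hence right-equivalent.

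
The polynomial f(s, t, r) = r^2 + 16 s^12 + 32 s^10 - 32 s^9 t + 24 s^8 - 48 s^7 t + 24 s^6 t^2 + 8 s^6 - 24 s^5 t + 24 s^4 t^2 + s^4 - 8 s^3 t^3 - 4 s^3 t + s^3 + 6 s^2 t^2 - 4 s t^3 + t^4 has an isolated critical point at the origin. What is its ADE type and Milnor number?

Type E_6, Milnor number mu = 6.

The Hessian of f at 0 is [[0, 0, 0], [0, 0, 0], [0, 0, 2]] with rank 1, so corank 2. A Groebner basis of the Jacobian ideal J(f) in C{s,t,r} is {t^4, s*t^2 - t^3/3, s^2, r}; counting standard monomials gives mu = 6. Corank 2; j^3 = s^3 is a perfect cube, so E-series; the 4-jet and mu = 6 give E_6.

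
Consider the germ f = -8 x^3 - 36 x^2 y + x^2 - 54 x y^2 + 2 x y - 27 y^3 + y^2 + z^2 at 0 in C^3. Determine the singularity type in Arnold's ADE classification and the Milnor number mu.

Type A_2, Milnor number mu = 2.

The Hessian of f at 0 has rank 2. Corank 1: A-series; mu = 2 gives A_2.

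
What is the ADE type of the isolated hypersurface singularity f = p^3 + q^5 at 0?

E8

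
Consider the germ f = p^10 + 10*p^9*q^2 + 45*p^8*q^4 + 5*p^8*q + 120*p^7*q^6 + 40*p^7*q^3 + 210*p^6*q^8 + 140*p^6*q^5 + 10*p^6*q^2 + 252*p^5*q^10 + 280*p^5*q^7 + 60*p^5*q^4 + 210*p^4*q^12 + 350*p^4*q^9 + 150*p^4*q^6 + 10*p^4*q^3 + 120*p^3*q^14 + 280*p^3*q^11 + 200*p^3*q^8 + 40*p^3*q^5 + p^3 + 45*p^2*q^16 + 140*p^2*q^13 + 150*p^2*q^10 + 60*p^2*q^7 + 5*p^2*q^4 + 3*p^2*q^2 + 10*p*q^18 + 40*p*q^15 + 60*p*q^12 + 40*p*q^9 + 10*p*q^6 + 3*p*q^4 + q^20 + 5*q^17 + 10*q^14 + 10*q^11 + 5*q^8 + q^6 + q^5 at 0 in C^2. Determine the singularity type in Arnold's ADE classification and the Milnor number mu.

The Hessian of f at 0 has rank 0. Corank 2; j^3 = p^3 is a perfect cube, so E-series; the 5-jet and mu = 8 give E_8.

Type E8, Milnor number mu = 8.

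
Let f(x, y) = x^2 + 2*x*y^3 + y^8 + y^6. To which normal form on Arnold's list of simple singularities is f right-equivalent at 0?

A7

The Hessian of f at 0 has rank 1. Corank 1: A-series; mu = 7 gives A_7.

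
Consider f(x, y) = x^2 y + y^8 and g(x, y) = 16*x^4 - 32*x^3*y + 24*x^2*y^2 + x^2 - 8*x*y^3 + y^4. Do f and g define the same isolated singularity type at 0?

No.

The Hessian of f at 0 has rank 0. Corank 2; j^3 = x^2*y has shape L^2 M (L != M), so D-series; mu = 9 gives D_9. The Hessian of g at 0 has rank 1. Corank 1: A-series; mu = 3 gives A_3. f is D_9 but g is A_3, hence not right-equivalent.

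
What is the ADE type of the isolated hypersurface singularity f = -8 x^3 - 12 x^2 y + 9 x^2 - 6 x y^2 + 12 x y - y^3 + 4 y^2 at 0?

The Hessian of f at 0 has rank 1. Corank 1: A-series; mu = 2 gives A_2.

A2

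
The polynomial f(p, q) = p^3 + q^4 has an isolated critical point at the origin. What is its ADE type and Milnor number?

Type E6, Milnor number mu = 6.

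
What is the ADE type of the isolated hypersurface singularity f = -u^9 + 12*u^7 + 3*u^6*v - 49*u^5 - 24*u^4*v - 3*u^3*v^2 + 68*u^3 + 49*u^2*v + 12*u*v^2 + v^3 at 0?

The Hessian of f at 0 is [[0, 0], [0, 0]] with rank 0, so corank 2. A Groebner basis of the Jacobian ideal J(f) in C{u,v} is {v^3, u^2 - 3*v^2/47, u*v + 12*v^2/47}; counting standard monomials gives mu = 4. Corank 2; j^3 = (4*u + v)*(17*u^2 + 8*u*v + v^2) splits into three distinct lines over C (the quadratic factor has nonzero discriminant), so D_4.

D4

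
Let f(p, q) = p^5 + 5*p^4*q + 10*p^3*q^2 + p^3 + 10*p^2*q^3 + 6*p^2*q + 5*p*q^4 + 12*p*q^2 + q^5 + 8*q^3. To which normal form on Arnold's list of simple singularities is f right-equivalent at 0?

E_{8}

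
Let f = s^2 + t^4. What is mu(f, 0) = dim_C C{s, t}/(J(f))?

The Hessian of f at 0 is [[2, 0], [0, 0]] with rank 1, so corank 1. A Groebner basis of the Jacobian ideal J(f) in C{s,t} is {t^3, s}; counting standard monomials gives mu = 3. Corank 1: A-series; mu = 3 gives A_3.

3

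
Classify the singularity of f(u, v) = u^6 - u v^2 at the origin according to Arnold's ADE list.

The Hessian of f at 0 has rank 0. Corank 2; j^3 = -u*v^2 has shape L^2 M (L != M), so D-series; mu = 7 gives D_7.

D_7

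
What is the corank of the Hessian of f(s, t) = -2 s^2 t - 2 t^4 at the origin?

Hessian at 0 has rank 0.

2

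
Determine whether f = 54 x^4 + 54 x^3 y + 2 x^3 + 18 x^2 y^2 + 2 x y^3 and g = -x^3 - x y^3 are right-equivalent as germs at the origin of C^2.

Yes.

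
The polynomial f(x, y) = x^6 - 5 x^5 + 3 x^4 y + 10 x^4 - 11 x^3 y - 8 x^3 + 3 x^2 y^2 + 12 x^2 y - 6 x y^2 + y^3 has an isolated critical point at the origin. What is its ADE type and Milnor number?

Type E_7, Milnor number mu = 7.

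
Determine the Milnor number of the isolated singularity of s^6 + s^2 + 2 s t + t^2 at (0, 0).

The Hessian of f at 0 has rank 1. Corank 1: A-series; mu = 5 gives A_5.

5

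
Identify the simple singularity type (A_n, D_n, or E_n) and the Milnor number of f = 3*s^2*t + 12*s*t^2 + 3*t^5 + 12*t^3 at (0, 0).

The Hessian of f at 0 has rank 0. Corank 2; j^3 = 3*t*(s + 2*t)^2 has shape L^2 M (L != M), so D-series; mu = 6 gives D_6.

Type D6, Milnor number mu = 6.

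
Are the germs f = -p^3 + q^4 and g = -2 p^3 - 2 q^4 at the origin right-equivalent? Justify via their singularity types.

Yes.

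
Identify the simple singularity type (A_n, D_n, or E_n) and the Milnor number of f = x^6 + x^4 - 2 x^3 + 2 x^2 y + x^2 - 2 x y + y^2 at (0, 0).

Type A_{5}, Milnor number mu = 5.

The Hessian of f at 0 is [[2, -2], [-2, 2]] with rank 1, so corank 1. A Groebner basis of the Jacobian ideal J(f) in C{x,y} is {x*y^2 - 3*x*y + x + 2*y^2 - y, -5*x*y + 2*x + y^3 + 3*y^2 - 2*y, x^2 - x + y}; counting standard monomials gives mu = 5. Corank 1: A-series; mu = 5 gives A_5.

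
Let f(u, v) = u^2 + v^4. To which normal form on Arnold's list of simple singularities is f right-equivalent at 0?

A3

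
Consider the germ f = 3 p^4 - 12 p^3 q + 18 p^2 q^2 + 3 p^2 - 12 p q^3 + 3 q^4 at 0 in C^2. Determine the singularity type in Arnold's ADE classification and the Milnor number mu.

The Hessian of f at 0 has rank 1. Corank 1: A-series; mu = 3 gives A_3.

Type A_{3}, Milnor number mu = 3.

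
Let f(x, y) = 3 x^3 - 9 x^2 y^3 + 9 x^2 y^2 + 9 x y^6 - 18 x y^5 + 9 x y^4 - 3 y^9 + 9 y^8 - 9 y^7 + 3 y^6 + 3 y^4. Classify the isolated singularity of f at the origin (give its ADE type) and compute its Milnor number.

Type E_6, Milnor number mu = 6.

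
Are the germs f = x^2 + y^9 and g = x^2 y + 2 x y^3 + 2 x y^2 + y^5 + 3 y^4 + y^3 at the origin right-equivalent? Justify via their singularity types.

The Hessian of f at 0 has rank 1. Corank 1: A-series; mu = 8 gives A_8. The Hessian of g at 0 has rank 0. Corank 2; j^3 = y*(x + y)^2 has shape L^2 M (L != M), so D-series; mu = 5 gives D_5. f is A_8 but g is D_5, hence not right-equivalent.

No.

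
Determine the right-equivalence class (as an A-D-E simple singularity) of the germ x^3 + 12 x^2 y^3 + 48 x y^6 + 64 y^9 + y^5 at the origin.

E8

The Hessian of f at 0 is [[0, 0], [0, 0]] with rank 0, so corank 2. A Groebner basis of the Jacobian ideal J(f) in C{x,y} is {x^2/8 + x*y^3, y^4, x^3, x^2*y}; counting standard monomials gives mu = 8. Corank 2; j^3 = x^3 is a perfect cube, so E-series; the 5-jet and mu = 8 give E_8.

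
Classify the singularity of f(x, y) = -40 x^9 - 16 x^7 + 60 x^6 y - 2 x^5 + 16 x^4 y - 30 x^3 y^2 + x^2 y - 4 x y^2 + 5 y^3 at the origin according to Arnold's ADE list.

The Hessian of f at 0 is [[0, 0], [0, 0]] with rank 0, so corank 2. A Groebner basis of the Jacobian ideal J(f) in C{x,y} is {y^3, x^2 - y^2, x*y - 2*y^2}; counting standard monomials gives mu = 4. Corank 2; j^3 = y*(x^2 - 4*x*y + 5*y^2) splits into three distinct lines over C (the quadratic factor has nonzero discriminant), so D_4.

D_{4}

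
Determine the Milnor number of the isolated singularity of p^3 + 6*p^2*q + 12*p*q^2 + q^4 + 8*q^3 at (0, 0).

6

The Hessian of f at 0 is [[0, 0], [0, 0]] with rank 0, so corank 2. A Groebner basis of the Jacobian ideal J(f) in C{p,q} is {q^3, p^2 + 4*p*q + 4*q^2}; counting standard monomials gives mu = 6. Corank 2; j^3 = (p + 2*q)^3 is a perfect cube, so E-series; the 4-jet and mu = 6 give E_6.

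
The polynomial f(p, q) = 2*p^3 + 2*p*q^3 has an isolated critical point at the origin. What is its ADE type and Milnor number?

The Hessian of f at 0 has rank 0. Corank 2; j^3 = 2*p^3 is a perfect cube, so E-series; the 4-jet and mu = 7 give E_7.

Type E_{7}, Milnor number mu = 7.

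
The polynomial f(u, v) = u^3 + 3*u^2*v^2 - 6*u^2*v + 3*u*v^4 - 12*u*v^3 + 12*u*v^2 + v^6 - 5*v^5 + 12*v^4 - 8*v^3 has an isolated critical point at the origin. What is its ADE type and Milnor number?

Type E_8, Milnor number mu = 8.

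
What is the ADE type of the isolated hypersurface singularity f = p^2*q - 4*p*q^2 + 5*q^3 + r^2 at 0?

The Hessian of f at 0 has rank 1. Corank 2; j^3 = q*(p^2 - 4*p*q + 5*q^2) splits into three distinct lines over C (the quadratic factor has nonzero discriminant), so D_4.

D_4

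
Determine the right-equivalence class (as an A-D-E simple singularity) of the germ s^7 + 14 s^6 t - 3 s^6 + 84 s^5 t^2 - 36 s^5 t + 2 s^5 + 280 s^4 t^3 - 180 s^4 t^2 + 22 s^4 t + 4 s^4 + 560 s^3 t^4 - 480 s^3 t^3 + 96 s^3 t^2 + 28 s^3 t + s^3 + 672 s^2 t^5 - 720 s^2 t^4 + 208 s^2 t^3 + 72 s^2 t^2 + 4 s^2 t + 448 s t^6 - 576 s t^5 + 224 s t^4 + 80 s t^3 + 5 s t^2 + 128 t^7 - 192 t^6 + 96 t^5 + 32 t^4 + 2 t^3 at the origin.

D_{7}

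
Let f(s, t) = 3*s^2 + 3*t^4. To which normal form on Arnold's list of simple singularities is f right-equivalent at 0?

A_3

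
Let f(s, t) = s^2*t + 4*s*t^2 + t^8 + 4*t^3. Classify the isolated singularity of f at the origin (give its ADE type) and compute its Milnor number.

The Hessian of f at 0 is [[0, 0], [0, 0]] with rank 0, so corank 2. A Groebner basis of the Jacobian ideal J(f) in C{s,t} is {s^2/8 + t^7 - t^2/2, s^3 + 8*t^3, s*t + 2*t^2}; counting standard monomials gives mu = 9. Corank 2; j^3 = t*(s + 2*t)^2 has shape L^2 M (L != M), so D-series; mu = 9 gives D_9.

Type D_{9}, Milnor number mu = 9.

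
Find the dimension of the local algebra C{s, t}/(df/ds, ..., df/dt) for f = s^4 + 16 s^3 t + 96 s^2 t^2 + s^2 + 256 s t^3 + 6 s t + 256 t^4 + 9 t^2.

3

The Hessian of f at 0 has rank 1. Corank 1: A-series; mu = 3 gives A_3.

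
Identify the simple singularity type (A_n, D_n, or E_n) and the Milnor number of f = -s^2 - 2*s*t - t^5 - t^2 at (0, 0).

Type A_{4}, Milnor number mu = 4.

The Hessian of f at 0 is [[-2, -2], [-2, -2]] with rank 1, so corank 1. A Groebner basis of the Jacobian ideal J(f) in C{s,t} is {t^4, s + t}; counting standard monomials gives mu = 4. Corank 1: A-series; mu = 4 gives A_4.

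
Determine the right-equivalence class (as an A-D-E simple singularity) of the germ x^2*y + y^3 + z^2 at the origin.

D_{4}

The Hessian of f at 0 is [[0, 0, 0], [0, 0, 0], [0, 0, 2]] with rank 1, so corank 2. A Groebner basis of the Jacobian ideal J(f) in C{x,y,z} is {y^3, x^2 + 3*y^2, x*y, z}; counting standard monomials gives mu = 4. Corank 2; j^3 = y*(x^2 + y^2) splits into three distinct lines over C (the quadratic factor has nonzero discriminant), so D_4.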